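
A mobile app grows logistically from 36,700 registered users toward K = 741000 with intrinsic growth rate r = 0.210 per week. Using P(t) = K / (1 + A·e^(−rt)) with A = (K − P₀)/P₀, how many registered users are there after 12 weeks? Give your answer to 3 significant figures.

A = (741000 − 36700)/36700 = 19.19074
P(12) = 741000 / (1 + 19.19074·e^(−0.21·12)) = 741000 / (1 + 19.19074·0.08046)
= 741000 / 2.54408 ≈ 291264.53

≈ 291,000 registered users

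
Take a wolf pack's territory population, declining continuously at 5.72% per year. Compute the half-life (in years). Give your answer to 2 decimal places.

half-life = ln(2) / |r| = 0.69315 / 0.0572

half-life ≈ 12.12 years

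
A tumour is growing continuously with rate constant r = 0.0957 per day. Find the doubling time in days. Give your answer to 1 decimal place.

doubling time = ln(2) / |r| = 0.69315 / 0.0957

doubling time ≈ 7.2 days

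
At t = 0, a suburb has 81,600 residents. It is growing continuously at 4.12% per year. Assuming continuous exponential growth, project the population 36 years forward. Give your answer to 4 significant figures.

P(36) = 81600 · e^(0.0412·36) = 81600 · e^(1.4832)
= 81600 · 4.40703 ≈ 359613.29

≈ 359,600 residents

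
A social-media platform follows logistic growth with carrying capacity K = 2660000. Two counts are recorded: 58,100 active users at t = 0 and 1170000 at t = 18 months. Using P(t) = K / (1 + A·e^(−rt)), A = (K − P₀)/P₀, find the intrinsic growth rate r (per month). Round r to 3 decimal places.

r ≈ 0.198 per month

A = (2660000 − 58100)/58100 = 44.78313
1170000 = 2660000/(1 + 44.78313·e^(−r·18)) → e^(−18r) = (2.2735 − 1)/44.78313 = 0.028437
r = −ln(0.028437)/18 = 3.56006/18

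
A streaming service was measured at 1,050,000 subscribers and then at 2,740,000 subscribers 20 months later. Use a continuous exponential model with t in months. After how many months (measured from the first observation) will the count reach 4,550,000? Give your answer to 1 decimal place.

r = ln(2740000/1050000) / 20 ≈ 0.047958 per month
t = ln(4550000/1050000) / r = 1.46634 / 0.047958 ≈ 30.575

t ≈ 30.6 months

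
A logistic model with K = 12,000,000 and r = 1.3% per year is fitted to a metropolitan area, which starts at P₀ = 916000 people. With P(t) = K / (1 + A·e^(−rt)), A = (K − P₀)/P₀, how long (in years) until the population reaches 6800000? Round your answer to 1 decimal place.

A = (12000000 − 916000)/916000 = 12.10044
6800000 = 12000000/(1 + 12.10044·e^(−0.013t)) → 1 + 12.10044·e^(−0.013t) = 1.76471
e^(−0.013t) = 0.063197 → t = ln(15.82365)/0.013 = 2.76151/0.013

t ≈ 212.4 years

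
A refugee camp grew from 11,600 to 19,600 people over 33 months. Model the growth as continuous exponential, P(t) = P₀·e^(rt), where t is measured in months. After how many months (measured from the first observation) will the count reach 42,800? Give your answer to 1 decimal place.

t ≈ 82.1 months

r = ln(19600/11600) / 33 ≈ 0.015895 per month
t = ln(42800/11600) / r = 1.30553 / 0.015895 ≈ 82.136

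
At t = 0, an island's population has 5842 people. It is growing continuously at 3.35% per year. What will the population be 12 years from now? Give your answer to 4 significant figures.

P(12) = 5842 · e^(0.0335·12) = 5842 · e^(0.402)
= 5842 · 1.49481 ≈ 8732.69

≈ 8,733 people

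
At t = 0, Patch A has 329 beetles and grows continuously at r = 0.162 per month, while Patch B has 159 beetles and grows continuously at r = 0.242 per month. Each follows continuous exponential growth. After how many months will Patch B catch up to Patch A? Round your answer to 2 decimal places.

329·e^(0.162t) = 159·e^(0.242t)
329/159 = e^((0.242 − 0.162)t) → ln(2.06918) = 0.08·t
t = 0.72715 / 0.08

t ≈ 9.09 months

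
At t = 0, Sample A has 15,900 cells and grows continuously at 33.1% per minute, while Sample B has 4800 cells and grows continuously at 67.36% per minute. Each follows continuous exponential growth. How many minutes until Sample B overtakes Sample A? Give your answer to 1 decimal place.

15900·e^(0.331t) = 4800·e^(0.6736t)
15900/4800 = e^((0.6736 − 0.331)t) → ln(3.3125) = 0.3426·t
t = 1.1977 / 0.3426

t ≈ 3.5 minutes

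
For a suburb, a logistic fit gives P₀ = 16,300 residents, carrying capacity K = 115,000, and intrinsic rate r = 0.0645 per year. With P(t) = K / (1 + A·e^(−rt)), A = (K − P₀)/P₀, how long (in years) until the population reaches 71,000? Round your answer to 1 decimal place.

t ≈ 35.3 years

A = (115000 − 16300)/16300 = 6.05521
71000 = 115000/(1 + 6.05521·e^(−0.0645t)) → 1 + 6.05521·e^(−0.0645t) = 1.61972
e^(−0.0645t) = 0.102345 → t = ln(9.77091)/0.0645 = 2.27941/0.0645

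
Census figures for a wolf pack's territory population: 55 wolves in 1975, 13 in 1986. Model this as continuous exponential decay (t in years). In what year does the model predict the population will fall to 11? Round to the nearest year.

r = ln(13/55) / 11 = -1.44238/11 ≈ -0.131126 per year
t = ln(11/55) / r = -1.60944/-0.131126 ≈ 12.27 years after 1975

year 1987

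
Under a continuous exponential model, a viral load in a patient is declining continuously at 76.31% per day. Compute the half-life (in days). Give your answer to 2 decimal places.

half-life = ln(2) / |r| = 0.69315 / 0.7631

half-life ≈ 0.91 days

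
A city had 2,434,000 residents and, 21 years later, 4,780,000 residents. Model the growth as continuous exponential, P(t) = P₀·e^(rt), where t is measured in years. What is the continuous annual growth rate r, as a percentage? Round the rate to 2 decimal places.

r ≈ 3.21% per year

4780000 = 2434000 · e^(r·21)
e^(21r) = 4780000/2434000 = 1.96385
r = ln(1.96385) / 21 = 0.6749 / 21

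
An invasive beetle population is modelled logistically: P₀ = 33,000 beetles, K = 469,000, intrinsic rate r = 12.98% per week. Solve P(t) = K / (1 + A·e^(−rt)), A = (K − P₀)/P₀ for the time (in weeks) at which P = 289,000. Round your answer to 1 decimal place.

t ≈ 23.5 weeks

A = (469000 − 33000)/33000 = 13.21212
289000 = 469000/(1 + 13.21212·e^(−0.1298t)) → 1 + 13.21212·e^(−0.1298t) = 1.62284
e^(−0.1298t) = 0.047141 → t = ln(21.21279)/0.1298 = 3.0546/0.1298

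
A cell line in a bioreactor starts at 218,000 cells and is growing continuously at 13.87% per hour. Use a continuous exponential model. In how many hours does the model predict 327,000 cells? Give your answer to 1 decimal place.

t ≈ 2.9 hours

327000 = 218000 · e^(0.1387·t)
t = ln(327000/218000) / 0.1387 = ln(1.5) / 0.1387 = 0.40547 / 0.1387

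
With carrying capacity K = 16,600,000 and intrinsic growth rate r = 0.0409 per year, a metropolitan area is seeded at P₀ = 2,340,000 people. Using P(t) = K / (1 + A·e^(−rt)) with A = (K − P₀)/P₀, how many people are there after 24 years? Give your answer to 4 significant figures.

≈ 5,056,000 people

A = (16600000 − 2340000)/2340000 = 6.09402
P(24) = 16600000 / (1 + 6.09402·e^(−0.0409·24)) = 16600000 / (1 + 6.09402·0.374711)
= 16600000 / 3.2835 ≈ 5055587.5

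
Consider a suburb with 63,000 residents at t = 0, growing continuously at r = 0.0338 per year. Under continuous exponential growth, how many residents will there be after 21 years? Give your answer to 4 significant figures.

P(21) = 63000 · e^(0.0338·21) = 63000 · e^(0.7098)
= 63000 · 2.03358 ≈ 128115.82

≈ 128,100 residents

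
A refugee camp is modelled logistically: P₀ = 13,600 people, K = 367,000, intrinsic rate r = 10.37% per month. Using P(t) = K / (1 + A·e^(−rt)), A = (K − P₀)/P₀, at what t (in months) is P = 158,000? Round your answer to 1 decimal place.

A = (367000 − 13600)/13600 = 25.98529
158000 = 367000/(1 + 25.98529·e^(−0.1037t)) → 1 + 25.98529·e^(−0.1037t) = 2.32278
e^(−0.1037t) = 0.050905 → t = ln(19.64439)/0.1037 = 2.97779/0.1037

t ≈ 28.7 months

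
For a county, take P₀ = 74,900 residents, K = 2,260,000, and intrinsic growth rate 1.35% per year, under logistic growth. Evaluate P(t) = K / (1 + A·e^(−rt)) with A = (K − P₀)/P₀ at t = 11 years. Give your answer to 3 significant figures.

≈ 86,400 residents

A = (2260000 − 74900)/74900 = 29.17356
P(11) = 2260000 / (1 + 29.17356·e^(−0.0135·11)) = 2260000 / (1 + 29.17356·0.862)
= 2260000 / 26.14761 ≈ 86432.36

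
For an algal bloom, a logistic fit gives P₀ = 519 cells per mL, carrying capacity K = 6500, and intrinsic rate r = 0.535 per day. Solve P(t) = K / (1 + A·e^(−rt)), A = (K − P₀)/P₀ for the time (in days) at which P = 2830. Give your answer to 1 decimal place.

t ≈ 4.1 days

A = (6500 − 519)/519 = 11.52408
2830 = 6500/(1 + 11.52408·e^(−0.535t)) → 1 + 11.52408·e^(−0.535t) = 2.29682
e^(−0.535t) = 0.112531 → t = ln(8.88642)/0.535 = 2.18452/0.535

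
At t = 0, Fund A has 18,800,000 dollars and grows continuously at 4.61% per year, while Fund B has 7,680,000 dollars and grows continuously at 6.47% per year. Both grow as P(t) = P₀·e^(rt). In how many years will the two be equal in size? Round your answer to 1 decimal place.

18800000·e^(0.0461t) = 7680000·e^(0.0647t)
18800000/7680000 = e^((0.0647 − 0.0461)t) → ln(2.44792) = 0.0186·t
t = 0.89524 / 0.0186

t ≈ 48.1 years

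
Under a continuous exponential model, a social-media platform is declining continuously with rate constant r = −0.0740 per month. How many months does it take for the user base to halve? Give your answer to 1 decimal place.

half-life ≈ 9.4 months

half-life = ln(2) / |r| = 0.69315 / 0.074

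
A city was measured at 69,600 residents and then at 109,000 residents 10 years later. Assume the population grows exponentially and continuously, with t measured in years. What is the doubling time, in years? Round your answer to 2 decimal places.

doubling time ≈ 15.45 years

r = ln(109000/69600) / 10 = ln(1.56609) / 10 ≈ 0.044858 per year
doubling time = ln 2 / |r| = 0.69315 / 0.044858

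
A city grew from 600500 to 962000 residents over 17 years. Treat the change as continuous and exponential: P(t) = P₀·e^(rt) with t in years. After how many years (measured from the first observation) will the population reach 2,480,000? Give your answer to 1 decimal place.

r = ln(962000/600500) / 17 ≈ 0.027721 per year
t = ln(2480000/600500) / r = 1.41825 / 0.027721 ≈ 51.162

t ≈ 51.2 years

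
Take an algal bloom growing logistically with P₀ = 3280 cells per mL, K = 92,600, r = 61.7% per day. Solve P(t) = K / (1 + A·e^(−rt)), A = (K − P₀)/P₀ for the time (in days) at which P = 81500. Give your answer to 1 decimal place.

A = (92600 − 3280)/3280 = 27.23171
81500 = 92600/(1 + 27.23171·e^(−0.617t)) → 1 + 27.23171·e^(−0.617t) = 1.1362
e^(−0.617t) = 0.005001 → t = ln(199.94452)/0.617 = 5.29804/0.617

t ≈ 8.6 days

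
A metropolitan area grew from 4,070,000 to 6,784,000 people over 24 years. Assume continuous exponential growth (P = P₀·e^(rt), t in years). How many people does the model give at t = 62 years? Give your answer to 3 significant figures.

r = ln(6784000/4070000) / 24 ≈ 0.021288 per year
P(62) = 4070000 · e^(0.021288·62) = 4070000 · 3.743 ≈ 15233999.49

≈ 15,200,000 people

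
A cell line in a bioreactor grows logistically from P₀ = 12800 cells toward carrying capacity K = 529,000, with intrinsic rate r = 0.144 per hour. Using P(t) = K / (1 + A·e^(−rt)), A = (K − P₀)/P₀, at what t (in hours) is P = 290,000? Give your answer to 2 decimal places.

t ≈ 27.02 hours

A = (529000 − 12800)/12800 = 40.32812
290000 = 529000/(1 + 40.32812·e^(−0.144t)) → 1 + 40.32812·e^(−0.144t) = 1.82414
e^(−0.144t) = 0.020436 → t = ln(48.93371)/0.144 = 3.89047/0.144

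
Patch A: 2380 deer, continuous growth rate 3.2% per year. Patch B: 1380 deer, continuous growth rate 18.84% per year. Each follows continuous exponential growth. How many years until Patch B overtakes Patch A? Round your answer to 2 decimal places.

t ≈ 3.48 years

2380·e^(0.032t) = 1380·e^(0.1884t)
2380/1380 = e^((0.1884 − 0.032)t) → ln(1.72464) = 0.1564·t
t = 0.54502 / 0.1564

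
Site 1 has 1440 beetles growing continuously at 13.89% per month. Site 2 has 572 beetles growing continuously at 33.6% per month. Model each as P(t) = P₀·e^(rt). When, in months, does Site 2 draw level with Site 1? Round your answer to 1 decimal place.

1440·e^(0.1389t) = 572·e^(0.336t)
1440/572 = e^((0.336 − 0.1389)t) → ln(2.51748) = 0.1971·t
t = 0.92326 / 0.1971

t ≈ 4.7 months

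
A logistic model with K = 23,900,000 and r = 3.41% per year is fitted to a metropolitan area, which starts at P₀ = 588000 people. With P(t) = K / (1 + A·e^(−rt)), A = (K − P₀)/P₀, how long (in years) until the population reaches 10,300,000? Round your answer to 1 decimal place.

t ≈ 99.8 years

A = (23900000 − 588000)/588000 = 39.64626
10300000 = 23900000/(1 + 39.64626·e^(−0.0341t)) → 1 + 39.64626·e^(−0.0341t) = 2.32039
e^(−0.0341t) = 0.033304 → t = ln(30.02621)/0.0341 = 3.40207/0.0341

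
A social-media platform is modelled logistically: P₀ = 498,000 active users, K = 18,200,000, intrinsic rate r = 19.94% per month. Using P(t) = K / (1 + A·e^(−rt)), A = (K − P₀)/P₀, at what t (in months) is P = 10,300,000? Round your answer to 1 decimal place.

t ≈ 19.2 months

A = (18200000 − 498000)/498000 = 35.54618
10300000 = 18200000/(1 + 35.54618·e^(−0.1994t)) → 1 + 35.54618·e^(−0.1994t) = 1.76699
e^(−0.1994t) = 0.021577 → t = ln(46.34503)/0.1994 = 3.83611/0.1994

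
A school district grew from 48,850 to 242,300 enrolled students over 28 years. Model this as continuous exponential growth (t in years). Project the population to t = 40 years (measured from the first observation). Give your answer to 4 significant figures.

≈ 481,300 enrolled students

r = ln(242300/48850) / 28 ≈ 0.057194 per year
P(40) = 48850 · e^(0.057194·40) = 48850 · 9.85271 ≈ 481304.66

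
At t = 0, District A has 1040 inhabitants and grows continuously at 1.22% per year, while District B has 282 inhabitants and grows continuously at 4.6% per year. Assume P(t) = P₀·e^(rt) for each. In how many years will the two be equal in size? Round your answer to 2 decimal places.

1040·e^(0.0122t) = 282·e^(0.046t)
1040/282 = e^((0.046 − 0.0122)t) → ln(3.68794) = 0.0338·t
t = 1.30507 / 0.0338

t ≈ 38.61 years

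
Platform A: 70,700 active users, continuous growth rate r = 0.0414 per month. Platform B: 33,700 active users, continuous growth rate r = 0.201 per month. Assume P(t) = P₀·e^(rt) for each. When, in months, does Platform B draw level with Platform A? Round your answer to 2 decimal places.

70700·e^(0.0414t) = 33700·e^(0.201t)
70700/33700 = e^((0.201 − 0.0414)t) → ln(2.09792) = 0.1596·t
t = 0.74095 / 0.1596

t ≈ 4.64 months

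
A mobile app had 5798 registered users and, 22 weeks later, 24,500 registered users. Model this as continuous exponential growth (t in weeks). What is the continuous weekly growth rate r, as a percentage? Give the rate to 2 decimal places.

r ≈ 6.55% per week

24500 = 5798 · e^(r·22)
e^(22r) = 24500/5798 = 4.2256
r = ln(4.2256) / 22 = 1.44116 / 22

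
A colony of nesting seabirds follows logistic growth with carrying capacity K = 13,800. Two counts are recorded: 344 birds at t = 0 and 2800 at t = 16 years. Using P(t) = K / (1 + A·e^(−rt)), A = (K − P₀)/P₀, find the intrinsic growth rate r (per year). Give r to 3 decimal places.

A = (13800 − 344)/344 = 39.11628
2800 = 13800/(1 + 39.11628·e^(−r·16)) → e^(−16r) = (4.92857 − 1)/39.11628 = 0.100433
r = −ln(0.100433)/16 = 2.29826/16

r ≈ 0.144 per year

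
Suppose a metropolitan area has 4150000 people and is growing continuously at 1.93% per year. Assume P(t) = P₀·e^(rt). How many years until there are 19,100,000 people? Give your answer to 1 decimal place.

19100000 = 4150000 · e^(0.0193·t)
t = ln(19100000/4150000) / 0.0193 = ln(4.60241) / 0.0193 = 1.52658 / 0.0193

t ≈ 79.1 years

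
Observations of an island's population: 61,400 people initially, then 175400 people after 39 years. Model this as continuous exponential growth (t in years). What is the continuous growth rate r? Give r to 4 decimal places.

r ≈ 0.0269 per year

175400 = 61400 · e^(r·39)
e^(39r) = 175400/61400 = 2.85668
r = ln(2.85668) / 39 = 1.04966 / 39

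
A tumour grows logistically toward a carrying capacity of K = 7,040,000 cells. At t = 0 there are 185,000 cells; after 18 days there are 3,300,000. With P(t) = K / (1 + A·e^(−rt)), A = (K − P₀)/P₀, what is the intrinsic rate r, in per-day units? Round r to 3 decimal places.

r ≈ 0.194 per day

A = (7040000 − 185000)/185000 = 37.05405
3300000 = 7040000/(1 + 37.05405·e^(−r·18)) → e^(−18r) = (2.13333 − 1)/37.05405 = 0.030586
r = −ln(0.030586)/18 = 3.48721/18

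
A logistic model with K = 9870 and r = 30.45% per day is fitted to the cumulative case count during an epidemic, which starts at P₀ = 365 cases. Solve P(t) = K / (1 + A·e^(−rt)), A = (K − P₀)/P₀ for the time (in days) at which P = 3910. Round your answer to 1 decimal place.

A = (9870 − 365)/365 = 26.0411
3910 = 9870/(1 + 26.0411·e^(−0.3045t)) → 1 + 26.0411·e^(−0.3045t) = 2.5243
e^(−0.3045t) = 0.058534 → t = ln(17.08401)/0.3045 = 2.83814/0.3045

t ≈ 9.3 days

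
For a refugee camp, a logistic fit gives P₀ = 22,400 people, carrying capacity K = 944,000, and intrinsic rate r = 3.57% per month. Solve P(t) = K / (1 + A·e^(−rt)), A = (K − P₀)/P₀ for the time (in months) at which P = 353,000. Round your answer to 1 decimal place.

t ≈ 89.7 months

A = (944000 − 22400)/22400 = 41.14286
353000 = 944000/(1 + 41.14286·e^(−0.0357t)) → 1 + 41.14286·e^(−0.0357t) = 2.67422
e^(−0.0357t) = 0.040693 → t = ln(24.57433)/0.0357 = 3.2017/0.0357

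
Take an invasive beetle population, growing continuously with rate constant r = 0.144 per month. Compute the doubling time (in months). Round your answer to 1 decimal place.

doubling time ≈ 4.8 months

doubling time = ln(2) / |r| = 0.69315 / 0.144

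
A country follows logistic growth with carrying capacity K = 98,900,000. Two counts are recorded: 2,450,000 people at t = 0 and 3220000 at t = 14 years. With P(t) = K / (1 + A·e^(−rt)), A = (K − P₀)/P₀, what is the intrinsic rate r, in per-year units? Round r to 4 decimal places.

r ≈ 0.0201 per year

A = (98900000 − 2450000)/2450000 = 39.36735
3220000 = 98900000/(1 + 39.36735·e^(−r·14)) → e^(−14r) = (30.71429 − 1)/39.36735 = 0.754795
r = −ln(0.754795)/14 = 0.28131/14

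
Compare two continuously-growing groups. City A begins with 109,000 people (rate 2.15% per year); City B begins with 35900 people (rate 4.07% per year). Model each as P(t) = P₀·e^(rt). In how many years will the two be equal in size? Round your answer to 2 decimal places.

t ≈ 57.84 years

109000·e^(0.0215t) = 35900·e^(0.0407t)
109000/35900 = e^((0.0407 − 0.0215)t) → ln(3.03621) = 0.0192·t
t = 1.11061 / 0.0192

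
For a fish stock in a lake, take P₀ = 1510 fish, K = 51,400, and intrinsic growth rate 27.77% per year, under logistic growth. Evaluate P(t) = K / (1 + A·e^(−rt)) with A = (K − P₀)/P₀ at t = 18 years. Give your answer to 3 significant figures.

≈ 42,000 fish

A = (51400 − 1510)/1510 = 33.03974
P(18) = 51400 / (1 + 33.03974·e^(−0.2777·18)) = 51400 / (1 + 33.03974·0.006747)
= 51400 / 1.22293 ≈ 42030.14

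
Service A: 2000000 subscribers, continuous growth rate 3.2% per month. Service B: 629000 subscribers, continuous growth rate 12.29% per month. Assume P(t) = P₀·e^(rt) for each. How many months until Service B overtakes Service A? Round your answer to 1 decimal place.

2000000·e^(0.032t) = 629000·e^(0.1229t)
2000000/629000 = e^((0.1229 − 0.032)t) → ln(3.17965) = 0.0909·t
t = 1.15677 / 0.0909

t ≈ 12.7 months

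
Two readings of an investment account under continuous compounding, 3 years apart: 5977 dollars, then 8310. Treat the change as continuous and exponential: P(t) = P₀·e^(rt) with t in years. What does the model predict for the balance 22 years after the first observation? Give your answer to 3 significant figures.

r = ln(8310/5977) / 3 ≈ 0.109847 per year
P(22) = 5977 · e^(0.109847·22) = 5977 · 11.20806 ≈ 66990.55

≈ 67,000 dollars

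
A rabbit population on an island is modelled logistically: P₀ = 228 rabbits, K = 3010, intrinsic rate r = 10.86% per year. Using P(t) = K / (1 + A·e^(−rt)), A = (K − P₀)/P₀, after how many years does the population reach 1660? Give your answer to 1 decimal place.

A = (3010 − 228)/228 = 12.20175
1660 = 3010/(1 + 12.20175·e^(−0.1086t)) → 1 + 12.20175·e^(−0.1086t) = 1.81325
e^(−0.1086t) = 0.06665 → t = ln(15.00364)/0.1086 = 2.70829/0.1086

t ≈ 24.9 years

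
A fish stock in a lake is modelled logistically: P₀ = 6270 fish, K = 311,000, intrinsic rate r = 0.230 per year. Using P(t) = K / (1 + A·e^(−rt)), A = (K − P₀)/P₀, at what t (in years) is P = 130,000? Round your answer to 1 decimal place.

t ≈ 15.4 years

A = (311000 − 6270)/6270 = 48.60128
130000 = 311000/(1 + 48.60128·e^(−0.23t)) → 1 + 48.60128·e^(−0.23t) = 2.39231
e^(−0.23t) = 0.028648 → t = ln(34.90699)/0.23 = 3.55269/0.23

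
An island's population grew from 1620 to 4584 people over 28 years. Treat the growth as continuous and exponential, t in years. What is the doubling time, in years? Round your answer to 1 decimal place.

doubling time ≈ 18.7 years

r = ln(4584/1620) / 28 = ln(2.82963) / 28 ≈ 0.037148 per year
doubling time = ln 2 / |r| = 0.69315 / 0.037148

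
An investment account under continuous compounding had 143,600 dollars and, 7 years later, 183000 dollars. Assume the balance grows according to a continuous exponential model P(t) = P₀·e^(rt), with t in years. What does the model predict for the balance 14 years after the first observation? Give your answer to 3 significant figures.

≈ 233,000 dollars

r = ln(183000/143600) / 7 ≈ 0.034636 per year
P(14) = 143600 · e^(0.034636·14) = 143600 · 1.62403 ≈ 233210.31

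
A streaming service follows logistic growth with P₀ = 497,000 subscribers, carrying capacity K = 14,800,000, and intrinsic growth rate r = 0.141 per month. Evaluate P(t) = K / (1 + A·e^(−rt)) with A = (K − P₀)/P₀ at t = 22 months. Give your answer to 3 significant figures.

≈ 6,450,000 subscribers

A = (14800000 − 497000)/497000 = 28.77867
P(22) = 14800000 / (1 + 28.77867·e^(−0.141·22)) = 14800000 / (1 + 28.77867·0.044959)
= 14800000 / 2.29387 ≈ 6451990.07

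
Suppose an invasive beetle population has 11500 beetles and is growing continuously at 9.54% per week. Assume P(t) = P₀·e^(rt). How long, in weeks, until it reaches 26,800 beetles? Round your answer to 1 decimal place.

26800 = 11500 · e^(0.0954·t)
t = ln(26800/11500) / 0.0954 = ln(2.33043) / 0.0954 = 0.84605 / 0.0954

t ≈ 8.9 weeks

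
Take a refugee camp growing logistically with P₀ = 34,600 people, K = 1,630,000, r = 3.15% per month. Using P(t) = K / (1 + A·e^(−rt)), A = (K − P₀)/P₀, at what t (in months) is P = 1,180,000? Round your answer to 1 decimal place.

A = (1630000 − 34600)/34600 = 46.10983
1180000 = 1630000/(1 + 46.10983·e^(−0.0315t)) → 1 + 46.10983·e^(−0.0315t) = 1.38136
e^(−0.0315t) = 0.008271 → t = ln(120.91021)/0.0315 = 4.79505/0.0315

t ≈ 152.2 months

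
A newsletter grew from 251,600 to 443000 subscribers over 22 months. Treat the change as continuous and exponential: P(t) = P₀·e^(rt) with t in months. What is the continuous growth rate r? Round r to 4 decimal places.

443000 = 251600 · e^(r·22)
e^(22r) = 443000/251600 = 1.76073
r = ln(1.76073) / 22 = 0.56573 / 22

r ≈ 0.0257 per month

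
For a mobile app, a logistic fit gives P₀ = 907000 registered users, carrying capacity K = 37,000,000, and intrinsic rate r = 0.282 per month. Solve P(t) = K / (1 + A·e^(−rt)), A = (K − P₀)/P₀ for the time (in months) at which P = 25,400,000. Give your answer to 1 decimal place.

A = (37000000 − 907000)/907000 = 39.79383
25400000 = 37000000/(1 + 39.79383·e^(−0.282t)) → 1 + 39.79383·e^(−0.282t) = 1.45669
e^(−0.282t) = 0.011476 → t = ln(87.13476)/0.282 = 4.46746/0.282

t ≈ 15.8 months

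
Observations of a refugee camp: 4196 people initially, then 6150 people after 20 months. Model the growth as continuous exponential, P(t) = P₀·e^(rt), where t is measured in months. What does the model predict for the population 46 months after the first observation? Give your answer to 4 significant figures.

r = ln(6150/4196) / 20 ≈ 0.019116 per month
P(46) = 4196 · e^(0.019116·46) = 4196 · 2.4093 ≈ 10109.43

≈ 10,110 people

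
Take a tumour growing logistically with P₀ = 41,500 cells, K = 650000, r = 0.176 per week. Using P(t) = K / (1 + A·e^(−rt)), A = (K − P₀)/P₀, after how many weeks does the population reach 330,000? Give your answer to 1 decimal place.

t ≈ 15.4 weeks

A = (650000 − 41500)/41500 = 14.66265
330000 = 650000/(1 + 14.66265·e^(−0.176t)) → 1 + 14.66265·e^(−0.176t) = 1.9697
e^(−0.176t) = 0.066134 → t = ln(15.12086)/0.176 = 2.71608/0.176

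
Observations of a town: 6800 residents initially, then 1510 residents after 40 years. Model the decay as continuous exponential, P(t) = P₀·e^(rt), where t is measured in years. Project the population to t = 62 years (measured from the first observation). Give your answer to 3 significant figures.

r = ln(1510/6800) / 40 ≈ -0.03762 per year
P(62) = 6800 · e^(-0.03762·62) = 6800 · 0.09706 ≈ 659.99

≈ 660 residents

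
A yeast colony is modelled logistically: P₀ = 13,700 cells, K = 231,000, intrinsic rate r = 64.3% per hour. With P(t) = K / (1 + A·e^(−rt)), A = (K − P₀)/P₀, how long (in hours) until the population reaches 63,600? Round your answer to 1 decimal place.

A = (231000 − 13700)/13700 = 15.86131
63600 = 231000/(1 + 15.86131·e^(−0.643t)) → 1 + 15.86131·e^(−0.643t) = 3.63208
e^(−0.643t) = 0.165943 → t = ln(6.02616)/0.643 = 1.79611/0.643

t ≈ 2.8 hours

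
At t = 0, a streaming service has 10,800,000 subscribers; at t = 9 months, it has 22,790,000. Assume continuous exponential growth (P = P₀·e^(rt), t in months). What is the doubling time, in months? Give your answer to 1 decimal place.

doubling time ≈ 8.4 months

r = ln(22790000/10800000) / 9 = ln(2.11019) / 9 ≈ 0.082975 per month
doubling time = ln 2 / |r| = 0.69315 / 0.082975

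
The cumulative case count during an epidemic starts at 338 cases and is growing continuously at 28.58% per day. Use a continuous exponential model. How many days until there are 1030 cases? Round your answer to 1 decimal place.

t ≈ 3.9 days

1030 = 338 · e^(0.2858·t)
t = ln(1030/338) / 0.2858 = ln(3.04734) / 0.2858 = 1.11427 / 0.2858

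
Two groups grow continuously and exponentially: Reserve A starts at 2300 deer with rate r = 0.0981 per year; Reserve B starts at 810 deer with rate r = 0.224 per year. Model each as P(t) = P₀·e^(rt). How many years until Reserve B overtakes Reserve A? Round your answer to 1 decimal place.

2300·e^(0.0981t) = 810·e^(0.224t)
2300/810 = e^((0.224 − 0.0981)t) → ln(2.83951) = 0.1259·t
t = 1.04363 / 0.1259

t ≈ 8.3 years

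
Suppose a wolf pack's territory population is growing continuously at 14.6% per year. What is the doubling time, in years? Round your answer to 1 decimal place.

doubling time ≈ 4.7 years

doubling time = ln(2) / |r| = 0.69315 / 0.146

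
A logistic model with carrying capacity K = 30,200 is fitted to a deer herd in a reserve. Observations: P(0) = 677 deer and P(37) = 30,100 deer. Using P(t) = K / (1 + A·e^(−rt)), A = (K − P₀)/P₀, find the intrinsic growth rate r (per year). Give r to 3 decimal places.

A = (30200 − 677)/677 = 43.60857
30100 = 30200/(1 + 43.60857·e^(−r·37)) → e^(−37r) = (1.00332 − 1)/43.60857 = 0.000076
r = −ln(0.000076)/37 = 9.48236/37

r ≈ 0.256 per year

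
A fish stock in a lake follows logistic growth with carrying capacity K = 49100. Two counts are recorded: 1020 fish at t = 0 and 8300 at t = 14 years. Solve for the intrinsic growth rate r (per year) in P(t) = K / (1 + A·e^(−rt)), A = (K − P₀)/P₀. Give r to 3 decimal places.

r ≈ 0.161 per year

A = (49100 − 1020)/1020 = 47.13725
8300 = 49100/(1 + 47.13725·e^(−r·14)) → e^(−14r) = (5.91566 − 1)/47.13725 = 0.104284
r = −ln(0.104284)/14 = 2.26064/14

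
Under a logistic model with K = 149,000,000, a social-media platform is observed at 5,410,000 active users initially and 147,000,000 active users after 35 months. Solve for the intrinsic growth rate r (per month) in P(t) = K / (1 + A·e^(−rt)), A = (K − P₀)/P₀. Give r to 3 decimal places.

A = (149000000 − 5410000)/5410000 = 26.54159
147000000 = 149000000/(1 + 26.54159·e^(−r·35)) → e^(−35r) = (1.01361 − 1)/26.54159 = 0.000513
r = −ln(0.000513)/35 = 7.576/35

r ≈ 0.216 per month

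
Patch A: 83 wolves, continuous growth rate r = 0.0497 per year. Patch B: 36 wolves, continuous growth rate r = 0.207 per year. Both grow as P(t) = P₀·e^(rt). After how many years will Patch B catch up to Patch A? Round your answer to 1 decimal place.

t ≈ 5.3 years

83·e^(0.0497t) = 36·e^(0.207t)
83/36 = e^((0.207 − 0.0497)t) → ln(2.30556) = 0.1573·t
t = 0.83532 / 0.1573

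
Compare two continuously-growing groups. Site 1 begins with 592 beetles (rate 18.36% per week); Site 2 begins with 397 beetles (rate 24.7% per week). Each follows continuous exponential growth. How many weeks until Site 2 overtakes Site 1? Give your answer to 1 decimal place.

592·e^(0.1836t) = 397·e^(0.247t)
592/397 = e^((0.247 − 0.1836)t) → ln(1.49118) = 0.0634·t
t = 0.39957 / 0.0634

t ≈ 6.3 weeks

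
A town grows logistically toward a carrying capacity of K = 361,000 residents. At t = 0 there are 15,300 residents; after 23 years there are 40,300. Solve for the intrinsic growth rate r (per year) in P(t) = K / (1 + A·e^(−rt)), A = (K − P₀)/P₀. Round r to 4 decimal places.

A = (361000 − 15300)/15300 = 22.59477
40300 = 361000/(1 + 22.59477·e^(−r·23)) → e^(−23r) = (8.95782 − 1)/22.59477 = 0.352197
r = −ln(0.352197)/23 = 1.04356/23

r ≈ 0.0454 per year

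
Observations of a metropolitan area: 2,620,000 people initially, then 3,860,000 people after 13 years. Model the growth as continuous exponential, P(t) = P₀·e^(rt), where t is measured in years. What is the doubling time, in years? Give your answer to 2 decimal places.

r = ln(3860000/2620000) / 13 = ln(1.47328) / 13 ≈ 0.029807 per year
doubling time = ln 2 / |r| = 0.69315 / 0.029807

doubling time ≈ 23.25 years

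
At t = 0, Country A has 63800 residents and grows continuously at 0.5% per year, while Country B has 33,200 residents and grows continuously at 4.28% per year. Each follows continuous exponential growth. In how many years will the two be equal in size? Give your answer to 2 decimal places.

t ≈ 17.28 years

63800·e^(0.005t) = 33200·e^(0.0428t)
63800/33200 = e^((0.0428 − 0.005)t) → ln(1.92169) = 0.0378·t
t = 0.6532 / 0.0378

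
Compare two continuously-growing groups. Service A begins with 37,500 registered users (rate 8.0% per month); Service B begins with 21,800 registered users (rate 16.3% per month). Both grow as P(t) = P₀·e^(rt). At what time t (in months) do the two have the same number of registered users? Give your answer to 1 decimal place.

t ≈ 6.5 months

37500·e^(0.08t) = 21800·e^(0.163t)
37500/21800 = e^((0.163 − 0.08)t) → ln(1.72018) = 0.083·t
t = 0.54243 / 0.083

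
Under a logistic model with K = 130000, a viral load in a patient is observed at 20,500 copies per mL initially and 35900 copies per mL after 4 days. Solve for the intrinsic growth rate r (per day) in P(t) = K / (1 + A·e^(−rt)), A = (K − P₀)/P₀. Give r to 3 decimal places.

A = (130000 − 20500)/20500 = 5.34146
35900 = 130000/(1 + 5.34146·e^(−r·4)) → e^(−4r) = (3.62117 − 1)/5.34146 = 0.490721
r = −ln(0.490721)/4 = 0.71188/4

r ≈ 0.178 per day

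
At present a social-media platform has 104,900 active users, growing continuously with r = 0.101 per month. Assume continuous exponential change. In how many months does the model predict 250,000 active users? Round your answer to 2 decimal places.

250000 = 104900 · e^(0.101·t)
t = ln(250000/104900) / 0.101 = ln(2.38322) / 0.101 = 0.86845 / 0.101

t ≈ 8.60 months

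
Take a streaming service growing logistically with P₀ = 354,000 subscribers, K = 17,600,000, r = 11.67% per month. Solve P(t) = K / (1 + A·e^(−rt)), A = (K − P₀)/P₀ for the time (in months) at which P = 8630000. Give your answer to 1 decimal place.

A = (17600000 − 354000)/354000 = 48.71751
8630000 = 17600000/(1 + 48.71751·e^(−0.1167t)) → 1 + 48.71751·e^(−0.1167t) = 2.0394
e^(−0.1167t) = 0.021335 → t = ln(46.87092)/0.1167 = 3.8474/0.1167

t ≈ 33.0 months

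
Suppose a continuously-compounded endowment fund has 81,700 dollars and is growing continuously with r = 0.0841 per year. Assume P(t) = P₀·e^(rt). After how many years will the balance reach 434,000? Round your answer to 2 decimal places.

t ≈ 19.86 years

434000 = 81700 · e^(0.0841·t)
t = ln(434000/81700) / 0.0841 = ln(5.31212) / 0.0841 = 1.66999 / 0.0841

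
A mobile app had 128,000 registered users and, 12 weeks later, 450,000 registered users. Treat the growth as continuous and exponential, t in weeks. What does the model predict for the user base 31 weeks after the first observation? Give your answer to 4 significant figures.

r = ln(450000/128000) / 12 ≈ 0.104768 per week
P(31) = 128000 · e^(0.104768·31) = 128000 · 25.73396 ≈ 3293946.51

≈ 3,294,000 registered users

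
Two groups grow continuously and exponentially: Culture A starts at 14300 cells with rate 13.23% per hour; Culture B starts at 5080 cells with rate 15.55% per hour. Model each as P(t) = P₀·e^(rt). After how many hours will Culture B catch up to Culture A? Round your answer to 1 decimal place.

t ≈ 44.6 hours

14300·e^(0.1323t) = 5080·e^(0.1555t)
14300/5080 = e^((0.1555 − 0.1323)t) → ln(2.81496) = 0.0232·t
t = 1.03495 / 0.0232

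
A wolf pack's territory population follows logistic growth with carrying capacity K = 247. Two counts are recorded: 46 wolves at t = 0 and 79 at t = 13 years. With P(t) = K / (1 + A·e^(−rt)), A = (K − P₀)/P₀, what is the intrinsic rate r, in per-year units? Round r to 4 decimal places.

A = (247 − 46)/46 = 4.36957
79 = 247/(1 + 4.36957·e^(−r·13)) → e^(−13r) = (3.12658 − 1)/4.36957 = 0.486681
r = −ln(0.486681)/13 = 0.72015/13

r ≈ 0.0554 per year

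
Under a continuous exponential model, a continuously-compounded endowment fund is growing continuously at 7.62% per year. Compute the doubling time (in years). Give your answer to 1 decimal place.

doubling time = ln(2) / |r| = 0.69315 / 0.0762

doubling time ≈ 9.1 years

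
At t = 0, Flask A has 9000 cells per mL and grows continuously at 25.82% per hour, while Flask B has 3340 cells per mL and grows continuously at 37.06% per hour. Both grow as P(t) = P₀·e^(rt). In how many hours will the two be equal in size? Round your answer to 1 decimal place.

9000·e^(0.2582t) = 3340·e^(0.3706t)
9000/3340 = e^((0.3706 − 0.2582)t) → ln(2.69461) = 0.1124·t
t = 0.99125 / 0.1124

t ≈ 8.8 hours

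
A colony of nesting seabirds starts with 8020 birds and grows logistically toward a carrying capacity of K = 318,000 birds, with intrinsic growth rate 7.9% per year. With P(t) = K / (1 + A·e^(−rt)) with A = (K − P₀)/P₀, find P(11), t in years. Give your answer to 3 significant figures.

A = (318000 − 8020)/8020 = 38.65087
P(11) = 318000 / (1 + 38.65087·e^(−0.079·11)) = 318000 / (1 + 38.65087·0.419371)
= 318000 / 17.20904 ≈ 18478.66

≈ 18,500 birds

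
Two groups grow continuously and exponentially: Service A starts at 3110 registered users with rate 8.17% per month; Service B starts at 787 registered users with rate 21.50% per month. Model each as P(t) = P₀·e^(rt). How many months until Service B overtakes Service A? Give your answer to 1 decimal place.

t ≈ 10.3 months

3110·e^(0.0817t) = 787·e^(0.215t)
3110/787 = e^((0.215 − 0.0817)t) → ln(3.95172) = 0.1333·t
t = 1.37415 / 0.1333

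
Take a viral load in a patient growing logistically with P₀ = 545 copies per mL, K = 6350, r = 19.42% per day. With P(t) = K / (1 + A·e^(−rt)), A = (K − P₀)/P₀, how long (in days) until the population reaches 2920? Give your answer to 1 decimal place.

A = (6350 − 545)/545 = 10.65138
2920 = 6350/(1 + 10.65138·e^(−0.1942t)) → 1 + 10.65138·e^(−0.1942t) = 2.17466
e^(−0.1942t) = 0.110282 → t = ln(9.06764)/0.1942 = 2.20471/0.1942

t ≈ 11.4 days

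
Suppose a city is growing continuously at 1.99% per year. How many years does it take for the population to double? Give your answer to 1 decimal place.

doubling time = ln(2) / |r| = 0.69315 / 0.0199

doubling time ≈ 34.8 years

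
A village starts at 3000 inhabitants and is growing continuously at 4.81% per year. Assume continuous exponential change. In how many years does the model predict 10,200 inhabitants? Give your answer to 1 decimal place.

t ≈ 25.4 years

10200 = 3000 · e^(0.0481·t)
t = ln(10200/3000) / 0.0481 = ln(3.4) / 0.0481 = 1.22378 / 0.0481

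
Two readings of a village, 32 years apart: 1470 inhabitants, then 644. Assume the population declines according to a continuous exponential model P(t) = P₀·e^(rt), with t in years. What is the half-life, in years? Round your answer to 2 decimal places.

half-life ≈ 26.88 years

r = ln(644/1470) / 32 = ln(0.4381) / 32 ≈ -0.025791 per year
half-life = ln 2 / |r| = 0.69315 / 0.025791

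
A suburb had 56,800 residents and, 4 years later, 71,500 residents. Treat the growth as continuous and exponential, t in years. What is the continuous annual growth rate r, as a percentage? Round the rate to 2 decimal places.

71500 = 56800 · e^(r·4)
e^(4r) = 71500/56800 = 1.2588
r = ln(1.2588) / 4 = 0.23016 / 4

r ≈ 5.75% per year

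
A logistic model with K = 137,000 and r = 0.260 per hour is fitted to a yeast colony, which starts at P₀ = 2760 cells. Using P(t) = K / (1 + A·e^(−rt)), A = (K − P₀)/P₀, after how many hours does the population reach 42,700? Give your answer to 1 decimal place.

t ≈ 11.9 hours

A = (137000 − 2760)/2760 = 48.63768
42700 = 137000/(1 + 48.63768·e^(−0.26t)) → 1 + 48.63768·e^(−0.26t) = 3.20843
e^(−0.26t) = 0.045406 → t = ln(22.02364)/0.26 = 3.09212/0.26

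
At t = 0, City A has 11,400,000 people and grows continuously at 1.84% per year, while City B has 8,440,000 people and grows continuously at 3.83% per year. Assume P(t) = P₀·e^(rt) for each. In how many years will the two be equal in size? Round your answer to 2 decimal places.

11400000·e^(0.0184t) = 8440000·e^(0.0383t)
11400000/8440000 = e^((0.0383 − 0.0184)t) → ln(1.35071) = 0.0199·t
t = 0.30063 / 0.0199

t ≈ 15.11 years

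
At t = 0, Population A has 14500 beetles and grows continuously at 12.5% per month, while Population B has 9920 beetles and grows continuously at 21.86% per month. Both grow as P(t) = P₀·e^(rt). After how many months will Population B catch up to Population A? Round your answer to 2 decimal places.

14500·e^(0.125t) = 9920·e^(0.2186t)
14500/9920 = e^((0.2186 − 0.125)t) → ln(1.46169) = 0.0936·t
t = 0.3796 / 0.0936

t ≈ 4.06 months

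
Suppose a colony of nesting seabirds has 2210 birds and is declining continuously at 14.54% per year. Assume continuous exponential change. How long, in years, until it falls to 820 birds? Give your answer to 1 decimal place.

t ≈ 6.8 years

820 = 2210 · e^(-0.1454·t)
t = ln(820/2210) / -0.1454 = ln(0.37104) / -0.1454 = -0.99144 / -0.1454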